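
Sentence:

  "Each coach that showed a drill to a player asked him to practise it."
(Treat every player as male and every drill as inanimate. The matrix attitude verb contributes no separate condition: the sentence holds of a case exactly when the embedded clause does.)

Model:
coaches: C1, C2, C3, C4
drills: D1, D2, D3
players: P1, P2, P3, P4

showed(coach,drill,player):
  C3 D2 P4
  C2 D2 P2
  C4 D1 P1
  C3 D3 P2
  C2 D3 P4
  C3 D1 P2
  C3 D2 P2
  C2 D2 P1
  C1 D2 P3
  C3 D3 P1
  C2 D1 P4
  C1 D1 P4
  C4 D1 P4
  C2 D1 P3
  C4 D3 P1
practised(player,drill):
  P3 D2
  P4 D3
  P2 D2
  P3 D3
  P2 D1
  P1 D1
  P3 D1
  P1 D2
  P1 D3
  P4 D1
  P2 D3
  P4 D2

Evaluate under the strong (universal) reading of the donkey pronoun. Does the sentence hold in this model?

True

"him" takes "a player" as antecedent and "it" takes "a drill"; both are donkey pronouns co-varying with the restrictor.
Strong reading: for every (c,d,p) with showed(c,d,p), practised(p,d).
Restrictor triples: (C1,D1,P4)→practised(P4,D1) ✓  (C1,D2,P3)→practised(P3,D2) ✓  (C2,D1,P3)→practised(P3,D1) ✓  (C2,D1,P4)→practised(P4,D1) ✓  (C2,D2,P1)→practised(P1,D2) ✓  (C2,D2,P2)→practised(P2,D2) ✓  (C2,D3,P4)→practised(P4,D3) ✓  (C3,D1,P2)→practised(P2,D1) ✓  (C3,D2,P2)→practised(P2,D2) ✓  (C3,D2,P4)→practised(P4,D2) ✓  (C3,D3,P1)→practised(P1,D3) ✓  (C3,D3,P2)→practised(P2,D3) ✓  (C4,D1,P1)→practised(P1,D1) ✓  (C4,D1,P4)→practised(P4,D1) ✓  (C4,D3,P1)→practised(P1,D3) ✓
Every restrictor triple satisfies the scope.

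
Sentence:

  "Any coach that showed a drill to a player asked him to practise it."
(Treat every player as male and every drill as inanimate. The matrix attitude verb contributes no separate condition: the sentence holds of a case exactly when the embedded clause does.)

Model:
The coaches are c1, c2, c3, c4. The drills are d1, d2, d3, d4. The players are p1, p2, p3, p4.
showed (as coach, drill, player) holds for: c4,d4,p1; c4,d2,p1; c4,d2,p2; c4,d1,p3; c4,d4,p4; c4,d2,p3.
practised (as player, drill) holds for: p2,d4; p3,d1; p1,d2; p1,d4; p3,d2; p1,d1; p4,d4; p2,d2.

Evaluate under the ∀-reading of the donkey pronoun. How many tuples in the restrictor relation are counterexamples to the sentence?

0

"him" takes "a player" as antecedent and "it" takes "a drill"; both are donkey pronouns co-varying with the restrictor.
Strong reading: for every (c,d,p) with showed(c,d,p), practised(p,d).
Restrictor triples: (c4,d1,p3)→practised(p3,d1) ✓  (c4,d2,p1)→practised(p1,d2) ✓  (c4,d2,p2)→practised(p2,d2) ✓  (c4,d2,p3)→practised(p3,d2) ✓  (c4,d4,p1)→practised(p1,d4) ✓  (c4,d4,p4)→practised(p4,d4) ✓
Counterexamples (restrictor triples failing the scope): 0.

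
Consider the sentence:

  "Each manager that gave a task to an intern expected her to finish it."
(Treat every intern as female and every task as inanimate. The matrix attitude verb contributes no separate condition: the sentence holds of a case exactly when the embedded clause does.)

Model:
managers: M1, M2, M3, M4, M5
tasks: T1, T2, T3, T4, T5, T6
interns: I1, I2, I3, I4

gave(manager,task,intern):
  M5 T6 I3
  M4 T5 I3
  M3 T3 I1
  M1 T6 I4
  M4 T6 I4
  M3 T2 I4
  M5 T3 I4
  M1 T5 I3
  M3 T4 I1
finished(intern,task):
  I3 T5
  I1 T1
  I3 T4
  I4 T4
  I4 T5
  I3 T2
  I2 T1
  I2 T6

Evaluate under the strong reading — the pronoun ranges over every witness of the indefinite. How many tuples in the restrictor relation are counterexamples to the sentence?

7

"her" takes "an intern" as antecedent and "it" takes "a task"; both are donkey pronouns co-varying with the restrictor.
Strong reading: for every (m,t,i) with gave(m,t,i), finished(i,t).
Restrictor triples: (M1,T5,I3)→finished(I3,T5) ✓  (M1,T6,I4)→finished(I4,T6) ✗  (M3,T2,I4)→finished(I4,T2) ✗  (M3,T3,I1)→finished(I1,T3) ✗  (M3,T4,I1)→finished(I1,T4) ✗  (M4,T5,I3)→finished(I3,T5) ✓  (M4,T6,I4)→finished(I4,T6) ✗  (M5,T3,I4)→finished(I4,T3) ✗  (M5,T6,I3)→finished(I3,T6) ✗
Counterexamples (restrictor triples failing the scope): 7.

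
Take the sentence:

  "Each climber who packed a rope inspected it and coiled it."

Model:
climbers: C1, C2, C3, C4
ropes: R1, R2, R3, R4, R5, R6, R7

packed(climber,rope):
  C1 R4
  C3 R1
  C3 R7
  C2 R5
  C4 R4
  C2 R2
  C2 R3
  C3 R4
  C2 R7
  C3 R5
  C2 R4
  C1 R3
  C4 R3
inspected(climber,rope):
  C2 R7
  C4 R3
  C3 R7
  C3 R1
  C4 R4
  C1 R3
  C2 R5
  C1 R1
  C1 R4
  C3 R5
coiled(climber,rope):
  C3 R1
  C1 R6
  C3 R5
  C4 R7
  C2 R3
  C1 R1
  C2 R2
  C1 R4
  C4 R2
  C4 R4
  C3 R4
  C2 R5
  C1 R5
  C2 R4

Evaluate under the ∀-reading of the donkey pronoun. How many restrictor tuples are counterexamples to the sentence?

8

"it" takes "a rope" as antecedent — a donkey pronoun bound across the clause boundary.
Strong reading: for every (c,r) with packed(c,r), inspected(c,r) ∧ coiled(c,r).
Restrictor pairs: (C1,R3) ✗  (C1,R4) ✓  (C2,R2) ✗  (C2,R3) ✗  (C2,R4) ✗  (C2,R5) ✓  (C2,R7) ✗  (C3,R1) ✓  (C3,R4) ✗  (C3,R5) ✓  (C3,R7) ✗  (C4,R3) ✗  (C4,R4) ✓
Counterexamples (restrictor pairs failing the scope): 8.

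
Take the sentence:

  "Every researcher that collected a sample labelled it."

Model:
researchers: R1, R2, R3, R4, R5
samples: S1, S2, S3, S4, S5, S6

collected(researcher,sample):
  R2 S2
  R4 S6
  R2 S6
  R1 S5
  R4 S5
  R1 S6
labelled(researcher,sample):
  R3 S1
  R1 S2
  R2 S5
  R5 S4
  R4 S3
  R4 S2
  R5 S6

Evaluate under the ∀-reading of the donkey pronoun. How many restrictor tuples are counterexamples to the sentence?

6

"it" takes "a sample" as antecedent — a donkey pronoun bound across the clause boundary.
Strong reading: for every (r,s) with collected(r,s), labelled(r,s).
Restrictor pairs: (R1,S5) ✗  (R1,S6) ✗  (R2,S2) ✗  (R2,S6) ✗  (R4,S5) ✗  (R4,S6) ✗
Counterexamples (restrictor pairs failing the scope): 6.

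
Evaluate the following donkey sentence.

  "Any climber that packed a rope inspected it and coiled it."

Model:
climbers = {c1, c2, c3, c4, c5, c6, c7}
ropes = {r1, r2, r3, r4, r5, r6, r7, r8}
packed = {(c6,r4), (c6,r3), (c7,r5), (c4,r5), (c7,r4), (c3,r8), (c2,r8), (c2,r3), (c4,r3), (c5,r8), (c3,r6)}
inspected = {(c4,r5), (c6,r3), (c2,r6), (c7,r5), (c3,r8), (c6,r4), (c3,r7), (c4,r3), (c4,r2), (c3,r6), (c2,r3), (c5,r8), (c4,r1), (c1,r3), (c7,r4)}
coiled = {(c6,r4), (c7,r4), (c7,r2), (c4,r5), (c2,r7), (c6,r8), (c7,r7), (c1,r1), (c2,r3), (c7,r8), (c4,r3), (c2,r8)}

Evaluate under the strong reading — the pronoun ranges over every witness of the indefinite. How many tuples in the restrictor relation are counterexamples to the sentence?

"it" takes "a rope" as antecedent — a donkey pronoun bound across the clause boundary.
Strong reading: for every (c,r) with packed(c,r), inspected(c,r) ∧ coiled(c,r).
Restrictor pairs: (c2,r3) ✓  (c2,r8) ✗  (c3,r6) ✗  (c3,r8) ✗  (c4,r3) ✓  (c4,r5) ✓  (c5,r8) ✗  (c6,r3) ✗  (c6,r4) ✓  (c7,r4) ✓  (c7,r5) ✗
Counterexamples (restrictor pairs failing the scope): 6.

6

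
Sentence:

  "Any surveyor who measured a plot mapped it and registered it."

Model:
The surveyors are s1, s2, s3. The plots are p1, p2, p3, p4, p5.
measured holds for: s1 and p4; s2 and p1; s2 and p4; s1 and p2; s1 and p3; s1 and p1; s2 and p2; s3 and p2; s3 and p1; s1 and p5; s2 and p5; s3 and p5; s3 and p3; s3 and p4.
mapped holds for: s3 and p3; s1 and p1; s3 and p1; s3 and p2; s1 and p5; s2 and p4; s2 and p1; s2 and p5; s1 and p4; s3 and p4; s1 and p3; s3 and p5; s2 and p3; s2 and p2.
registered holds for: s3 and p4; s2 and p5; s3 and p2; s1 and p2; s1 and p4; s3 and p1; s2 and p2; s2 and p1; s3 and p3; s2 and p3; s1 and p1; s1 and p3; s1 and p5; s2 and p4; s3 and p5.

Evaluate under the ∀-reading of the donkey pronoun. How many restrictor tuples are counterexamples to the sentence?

"it" takes "a plot" as antecedent — a donkey pronoun bound across the clause boundary.
Strong reading: for every (s,p) with measured(s,p), mapped(s,p) ∧ registered(s,p).
Restrictor pairs: (s1,p1) ✓  (s1,p2) ✗  (s1,p3) ✓  (s1,p4) ✓  (s1,p5) ✓  (s2,p1) ✓  (s2,p2) ✓  (s2,p4) ✓  (s2,p5) ✓  (s3,p1) ✓  (s3,p2) ✓  (s3,p3) ✓  (s3,p4) ✓  (s3,p5) ✓
Counterexamples (restrictor pairs failing the scope): 1.

1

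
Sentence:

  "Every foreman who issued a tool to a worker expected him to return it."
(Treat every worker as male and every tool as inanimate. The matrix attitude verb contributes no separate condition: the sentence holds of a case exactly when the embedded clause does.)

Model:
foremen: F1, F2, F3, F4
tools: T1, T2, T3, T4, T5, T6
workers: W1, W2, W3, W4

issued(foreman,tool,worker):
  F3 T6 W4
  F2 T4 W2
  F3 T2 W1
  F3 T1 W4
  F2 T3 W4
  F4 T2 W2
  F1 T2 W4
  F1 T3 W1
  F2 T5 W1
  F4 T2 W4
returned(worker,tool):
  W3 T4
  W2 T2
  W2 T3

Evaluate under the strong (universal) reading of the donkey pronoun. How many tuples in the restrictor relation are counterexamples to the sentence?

"him" takes "a worker" as antecedent and "it" takes "a tool"; both are donkey pronouns co-varying with the restrictor.
Strong reading: for every (f,t,w) with issued(f,t,w), returned(w,t).
Restrictor triples: (F1,T2,W4)→returned(W4,T2) ✗  (F1,T3,W1)→returned(W1,T3) ✗  (F2,T3,W4)→returned(W4,T3) ✗  (F2,T4,W2)→returned(W2,T4) ✗  (F2,T5,W1)→returned(W1,T5) ✗  (F3,T1,W4)→returned(W4,T1) ✗  (F3,T2,W1)→returned(W1,T2) ✗  (F3,T6,W4)→returned(W4,T6) ✗  (F4,T2,W2)→returned(W2,T2) ✓  (F4,T2,W4)→returned(W4,T2) ✗
Counterexamples (restrictor triples failing the scope): 9.

9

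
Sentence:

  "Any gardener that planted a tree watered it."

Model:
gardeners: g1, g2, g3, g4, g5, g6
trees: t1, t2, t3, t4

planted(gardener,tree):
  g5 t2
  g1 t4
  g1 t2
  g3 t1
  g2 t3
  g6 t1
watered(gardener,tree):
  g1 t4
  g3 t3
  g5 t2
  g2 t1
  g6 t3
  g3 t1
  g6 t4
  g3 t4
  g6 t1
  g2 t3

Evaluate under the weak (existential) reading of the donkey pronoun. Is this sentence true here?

"it" takes "a tree" as antecedent — a donkey pronoun bound across the clause boundary.
Weak reading: every gardener g with some planted-tree has at least one planted-tree t such that watered(g,t).
Per gardener: g1:✓  g2:✓  g3:✓  g5:✓  g6:✓
Every gardener in the restrictor has a witness.

True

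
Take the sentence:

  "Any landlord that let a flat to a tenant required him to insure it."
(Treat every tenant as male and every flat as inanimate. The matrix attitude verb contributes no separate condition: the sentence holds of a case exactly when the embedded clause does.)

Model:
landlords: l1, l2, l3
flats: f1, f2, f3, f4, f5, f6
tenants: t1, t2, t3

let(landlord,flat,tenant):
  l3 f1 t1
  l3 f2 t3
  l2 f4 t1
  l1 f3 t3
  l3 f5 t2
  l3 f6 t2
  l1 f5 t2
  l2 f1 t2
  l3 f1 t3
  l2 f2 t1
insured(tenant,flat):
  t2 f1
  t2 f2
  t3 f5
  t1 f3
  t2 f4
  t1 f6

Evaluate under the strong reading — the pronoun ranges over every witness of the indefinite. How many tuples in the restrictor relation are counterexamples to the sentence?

9

"him" takes "a tenant" as antecedent and "it" takes "a flat"; both are donkey pronouns co-varying with the restrictor.
Strong reading: for every (l,f,t) with let(l,f,t), insured(t,f).
Restrictor triples: (l1,f3,t3)→insured(t3,f3) ✗  (l1,f5,t2)→insured(t2,f5) ✗  (l2,f1,t2)→insured(t2,f1) ✓  (l2,f2,t1)→insured(t1,f2) ✗  (l2,f4,t1)→insured(t1,f4) ✗  (l3,f1,t1)→insured(t1,f1) ✗  (l3,f1,t3)→insured(t3,f1) ✗  (l3,f2,t3)→insured(t3,f2) ✗  (l3,f5,t2)→insured(t2,f5) ✗  (l3,f6,t2)→insured(t2,f6) ✗
Counterexamples (restrictor triples failing the scope): 9.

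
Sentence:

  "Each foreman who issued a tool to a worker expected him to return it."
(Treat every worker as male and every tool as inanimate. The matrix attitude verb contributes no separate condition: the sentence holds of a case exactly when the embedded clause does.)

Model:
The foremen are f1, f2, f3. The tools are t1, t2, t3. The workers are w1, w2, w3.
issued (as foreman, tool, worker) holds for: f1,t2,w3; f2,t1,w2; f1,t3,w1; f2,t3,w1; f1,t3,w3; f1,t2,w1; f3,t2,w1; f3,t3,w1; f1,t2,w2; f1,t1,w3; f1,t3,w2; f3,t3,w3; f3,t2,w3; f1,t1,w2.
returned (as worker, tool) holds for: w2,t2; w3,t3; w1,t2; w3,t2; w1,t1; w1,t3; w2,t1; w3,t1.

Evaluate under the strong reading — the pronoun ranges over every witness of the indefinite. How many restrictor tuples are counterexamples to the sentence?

1

"him" takes "a worker" as antecedent and "it" takes "a tool"; both are donkey pronouns co-varying with the restrictor.
Strong reading: for every (f,t,w) with issued(f,t,w), returned(w,t).
Restrictor triples: (f1,t1,w2)→returned(w2,t1) ✓  (f1,t1,w3)→returned(w3,t1) ✓  (f1,t2,w1)→returned(w1,t2) ✓  (f1,t2,w2)→returned(w2,t2) ✓  (f1,t2,w3)→returned(w3,t2) ✓  (f1,t3,w1)→returned(w1,t3) ✓  (f1,t3,w2)→returned(w2,t3) ✗  (f1,t3,w3)→returned(w3,t3) ✓  (f2,t1,w2)→returned(w2,t1) ✓  (f2,t3,w1)→returned(w1,t3) ✓  (f3,t2,w1)→returned(w1,t2) ✓  (f3,t2,w3)→returned(w3,t2) ✓  (f3,t3,w1)→returned(w1,t3) ✓  (f3,t3,w3)→returned(w3,t3) ✓
Counterexamples (restrictor triples failing the scope): 1.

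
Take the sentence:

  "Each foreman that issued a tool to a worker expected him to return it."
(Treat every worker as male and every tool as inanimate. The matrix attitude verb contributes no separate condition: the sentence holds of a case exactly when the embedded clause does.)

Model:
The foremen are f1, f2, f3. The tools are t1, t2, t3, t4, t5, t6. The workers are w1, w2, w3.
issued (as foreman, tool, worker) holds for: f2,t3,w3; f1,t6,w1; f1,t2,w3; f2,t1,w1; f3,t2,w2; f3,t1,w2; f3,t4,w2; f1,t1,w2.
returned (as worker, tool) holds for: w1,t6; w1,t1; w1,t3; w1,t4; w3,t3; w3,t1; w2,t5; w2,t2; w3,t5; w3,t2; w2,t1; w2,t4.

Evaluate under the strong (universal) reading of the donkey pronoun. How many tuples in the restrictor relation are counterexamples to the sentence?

0

"him" takes "a worker" as antecedent and "it" takes "a tool"; both are donkey pronouns co-varying with the restrictor.
Strong reading: for every (f,t,w) with issued(f,t,w), returned(w,t).
Restrictor triples: (f1,t1,w2)→returned(w2,t1) ✓  (f1,t2,w3)→returned(w3,t2) ✓  (f1,t6,w1)→returned(w1,t6) ✓  (f2,t1,w1)→returned(w1,t1) ✓  (f2,t3,w3)→returned(w3,t3) ✓  (f3,t1,w2)→returned(w2,t1) ✓  (f3,t2,w2)→returned(w2,t2) ✓  (f3,t4,w2)→returned(w2,t4) ✓
Counterexamples (restrictor triples failing the scope): 0.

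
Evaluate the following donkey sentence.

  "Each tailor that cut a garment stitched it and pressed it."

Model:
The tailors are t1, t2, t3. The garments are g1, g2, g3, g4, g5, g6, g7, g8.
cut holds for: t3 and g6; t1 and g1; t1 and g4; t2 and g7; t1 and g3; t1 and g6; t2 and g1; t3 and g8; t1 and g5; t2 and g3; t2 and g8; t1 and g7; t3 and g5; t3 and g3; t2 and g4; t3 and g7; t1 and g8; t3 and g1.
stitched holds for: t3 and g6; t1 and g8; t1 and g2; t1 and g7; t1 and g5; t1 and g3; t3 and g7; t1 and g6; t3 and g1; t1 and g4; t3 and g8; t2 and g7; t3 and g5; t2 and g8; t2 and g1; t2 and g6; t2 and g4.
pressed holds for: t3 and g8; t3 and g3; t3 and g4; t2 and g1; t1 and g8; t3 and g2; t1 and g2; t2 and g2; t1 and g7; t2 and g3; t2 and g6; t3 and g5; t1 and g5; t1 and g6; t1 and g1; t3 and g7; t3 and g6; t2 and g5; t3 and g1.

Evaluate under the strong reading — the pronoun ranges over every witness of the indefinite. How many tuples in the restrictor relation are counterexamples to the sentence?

"it" takes "a garment" as antecedent — a donkey pronoun bound across the clause boundary.
Strong reading: for every (t,g) with cut(t,g), stitched(t,g) ∧ pressed(t,g).
Restrictor pairs: (t1,g1) ✗  (t1,g3) ✗  (t1,g4) ✗  (t1,g5) ✓  (t1,g6) ✓  (t1,g7) ✓  (t1,g8) ✓  (t2,g1) ✓  (t2,g3) ✗  (t2,g4) ✗  (t2,g7) ✗  (t2,g8) ✗  (t3,g1) ✓  (t3,g3) ✗  (t3,g5) ✓  (t3,g6) ✓  (t3,g7) ✓  (t3,g8) ✓
Counterexamples (restrictor pairs failing the scope): 8.

8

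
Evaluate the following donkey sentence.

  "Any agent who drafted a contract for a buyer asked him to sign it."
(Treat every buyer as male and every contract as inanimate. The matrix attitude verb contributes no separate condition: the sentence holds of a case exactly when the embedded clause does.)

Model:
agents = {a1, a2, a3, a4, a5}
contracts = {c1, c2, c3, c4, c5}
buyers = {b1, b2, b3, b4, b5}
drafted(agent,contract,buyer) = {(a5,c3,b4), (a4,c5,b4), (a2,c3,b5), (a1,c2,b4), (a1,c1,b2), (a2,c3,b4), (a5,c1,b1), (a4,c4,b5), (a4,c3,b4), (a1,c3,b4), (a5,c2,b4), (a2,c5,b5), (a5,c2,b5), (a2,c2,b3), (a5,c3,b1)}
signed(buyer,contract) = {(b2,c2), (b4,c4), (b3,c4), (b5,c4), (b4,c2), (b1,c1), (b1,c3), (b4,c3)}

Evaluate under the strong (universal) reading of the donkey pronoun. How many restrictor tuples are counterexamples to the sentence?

"him" takes "a buyer" as antecedent and "it" takes "a contract"; both are donkey pronouns co-varying with the restrictor.
Strong reading: for every (a,c,b) with drafted(a,c,b), signed(b,c).
Restrictor triples: (a1,c1,b2)→signed(b2,c1) ✗  (a1,c2,b4)→signed(b4,c2) ✓  (a1,c3,b4)→signed(b4,c3) ✓  (a2,c2,b3)→signed(b3,c2) ✗  (a2,c3,b4)→signed(b4,c3) ✓  (a2,c3,b5)→signed(b5,c3) ✗  (a2,c5,b5)→signed(b5,c5) ✗  (a4,c3,b4)→signed(b4,c3) ✓  (a4,c4,b5)→signed(b5,c4) ✓  (a4,c5,b4)→signed(b4,c5) ✗  (a5,c1,b1)→signed(b1,c1) ✓  (a5,c2,b4)→signed(b4,c2) ✓  (a5,c2,b5)→signed(b5,c2) ✗  (a5,c3,b1)→signed(b1,c3) ✓  (a5,c3,b4)→signed(b4,c3) ✓
Counterexamples (restrictor triples failing the scope): 6.

6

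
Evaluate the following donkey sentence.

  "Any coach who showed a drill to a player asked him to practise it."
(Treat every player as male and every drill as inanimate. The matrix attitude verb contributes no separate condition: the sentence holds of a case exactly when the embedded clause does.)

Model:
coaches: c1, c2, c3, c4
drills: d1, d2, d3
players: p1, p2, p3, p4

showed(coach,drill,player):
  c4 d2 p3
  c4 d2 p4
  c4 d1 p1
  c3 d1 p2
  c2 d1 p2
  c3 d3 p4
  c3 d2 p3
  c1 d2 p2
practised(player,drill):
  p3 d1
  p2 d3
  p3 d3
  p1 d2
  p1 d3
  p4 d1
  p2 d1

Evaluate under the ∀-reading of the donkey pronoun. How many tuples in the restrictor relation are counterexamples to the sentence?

6

"him" takes "a player" as antecedent and "it" takes "a drill"; both are donkey pronouns co-varying with the restrictor.
Strong reading: for every (c,d,p) with showed(c,d,p), practised(p,d).
Restrictor triples: (c1,d2,p2)→practised(p2,d2) ✗  (c2,d1,p2)→practised(p2,d1) ✓  (c3,d1,p2)→practised(p2,d1) ✓  (c3,d2,p3)→practised(p3,d2) ✗  (c3,d3,p4)→practised(p4,d3) ✗  (c4,d1,p1)→practised(p1,d1) ✗  (c4,d2,p3)→practised(p3,d2) ✗  (c4,d2,p4)→practised(p4,d2) ✗
Counterexamples (restrictor triples failing the scope): 6.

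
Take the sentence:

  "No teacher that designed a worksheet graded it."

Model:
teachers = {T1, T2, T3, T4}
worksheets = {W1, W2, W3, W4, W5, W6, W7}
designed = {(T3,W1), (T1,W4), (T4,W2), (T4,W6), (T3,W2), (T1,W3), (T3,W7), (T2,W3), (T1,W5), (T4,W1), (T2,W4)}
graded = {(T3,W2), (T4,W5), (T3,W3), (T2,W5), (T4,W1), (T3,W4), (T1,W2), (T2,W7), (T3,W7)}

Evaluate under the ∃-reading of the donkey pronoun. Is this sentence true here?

"it" takes "a worksheet" as antecedent — a donkey pronoun bound across the clause boundary.
Truth condition: for no (t,w) with designed(t,w) does graded(t,w) hold.
Restrictor pairs — does the scope hold? (T1,W3):fails  (T1,W4):fails  (T1,W5):fails  (T2,W3):fails  (T2,W4):fails  (T3,W1):fails  (T3,W2):holds  (T3,W7):holds  (T4,W1):holds  (T4,W2):fails  (T4,W6):fails
Scope holds for 3 pair(s), so the sentence is false.

False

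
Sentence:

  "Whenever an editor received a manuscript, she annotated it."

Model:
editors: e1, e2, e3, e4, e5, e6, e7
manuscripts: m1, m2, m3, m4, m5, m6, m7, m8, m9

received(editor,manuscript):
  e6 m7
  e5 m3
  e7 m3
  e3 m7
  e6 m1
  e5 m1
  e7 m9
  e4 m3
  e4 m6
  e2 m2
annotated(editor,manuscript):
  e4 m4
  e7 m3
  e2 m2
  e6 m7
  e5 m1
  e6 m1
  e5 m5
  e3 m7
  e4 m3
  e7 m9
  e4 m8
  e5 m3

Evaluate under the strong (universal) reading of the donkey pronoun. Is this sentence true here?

False

"it" takes "a manuscript" as antecedent — a donkey pronoun bound across the clause boundary.
Strong reading: for every (e,m) with received(e,m), annotated(e,m).
Restrictor pairs: (e2,m2) ✓  (e3,m7) ✓  (e4,m3) ✓  (e4,m6) ✗  (e5,m1) ✓  (e5,m3) ✓  (e6,m1) ✓  (e6,m7) ✓  (e7,m3) ✓  (e7,m9) ✓
Counterexample: (e4,m6) is in received but fails the scope.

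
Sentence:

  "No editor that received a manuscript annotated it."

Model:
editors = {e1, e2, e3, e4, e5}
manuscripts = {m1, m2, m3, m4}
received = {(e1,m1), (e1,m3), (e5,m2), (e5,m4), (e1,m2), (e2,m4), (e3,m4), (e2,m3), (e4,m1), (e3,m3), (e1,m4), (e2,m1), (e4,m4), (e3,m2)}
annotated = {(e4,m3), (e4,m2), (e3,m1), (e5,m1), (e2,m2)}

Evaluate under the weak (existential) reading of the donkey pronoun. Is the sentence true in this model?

"it" takes "a manuscript" as antecedent — a donkey pronoun bound across the clause boundary.
Truth condition: for no (e,m) with received(e,m) does annotated(e,m) hold.
Restrictor pairs — does the scope hold? (e1,m1):fails  (e1,m2):fails  (e1,m3):fails  (e1,m4):fails  (e2,m1):fails  (e2,m3):fails  (e2,m4):fails  (e3,m2):fails  (e3,m3):fails  (e3,m4):fails  (e4,m1):fails  (e4,m4):fails  (e5,m2):fails  (e5,m4):fails
Scope holds for no restrictor pair, so the sentence is true.

True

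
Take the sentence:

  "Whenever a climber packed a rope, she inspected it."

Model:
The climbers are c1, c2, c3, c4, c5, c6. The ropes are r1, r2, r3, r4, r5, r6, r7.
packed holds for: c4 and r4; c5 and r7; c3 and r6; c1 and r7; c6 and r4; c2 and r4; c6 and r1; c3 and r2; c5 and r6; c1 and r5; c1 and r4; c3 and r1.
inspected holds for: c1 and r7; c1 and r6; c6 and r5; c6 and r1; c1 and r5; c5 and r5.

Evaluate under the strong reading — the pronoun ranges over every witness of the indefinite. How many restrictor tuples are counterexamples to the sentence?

"it" takes "a rope" as antecedent — a donkey pronoun bound across the clause boundary.
Strong reading: for every (c,r) with packed(c,r), inspected(c,r).
Restrictor pairs: (c1,r4) ✗  (c1,r5) ✓  (c1,r7) ✓  (c2,r4) ✗  (c3,r1) ✗  (c3,r2) ✗  (c3,r6) ✗  (c4,r4) ✗  (c5,r6) ✗  (c5,r7) ✗  (c6,r1) ✓  (c6,r4) ✗
Counterexamples (restrictor pairs failing the scope): 9.

9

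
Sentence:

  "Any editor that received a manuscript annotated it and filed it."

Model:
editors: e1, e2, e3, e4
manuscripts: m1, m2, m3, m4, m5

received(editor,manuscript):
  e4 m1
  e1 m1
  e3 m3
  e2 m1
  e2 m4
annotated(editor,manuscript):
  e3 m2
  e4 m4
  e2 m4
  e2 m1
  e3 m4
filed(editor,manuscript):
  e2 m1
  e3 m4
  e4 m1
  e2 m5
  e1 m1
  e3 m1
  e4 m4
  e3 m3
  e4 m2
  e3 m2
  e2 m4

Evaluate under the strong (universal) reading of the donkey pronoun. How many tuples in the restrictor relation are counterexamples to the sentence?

"it" takes "a manuscript" as antecedent — a donkey pronoun bound across the clause boundary.
Strong reading: for every (e,m) with received(e,m), annotated(e,m) ∧ filed(e,m).
Restrictor pairs: (e1,m1) ✗  (e2,m1) ✓  (e2,m4) ✓  (e3,m3) ✗  (e4,m1) ✗
Counterexamples (restrictor pairs failing the scope): 3.

3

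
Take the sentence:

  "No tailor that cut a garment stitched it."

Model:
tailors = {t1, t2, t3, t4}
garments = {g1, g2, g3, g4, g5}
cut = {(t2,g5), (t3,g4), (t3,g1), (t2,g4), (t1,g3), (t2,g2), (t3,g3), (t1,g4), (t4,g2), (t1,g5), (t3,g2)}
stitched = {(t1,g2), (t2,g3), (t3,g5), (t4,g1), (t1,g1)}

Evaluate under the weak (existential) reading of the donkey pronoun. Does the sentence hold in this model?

"it" takes "a garment" as antecedent — a donkey pronoun bound across the clause boundary.
Truth condition: for no (t,g) with cut(t,g) does stitched(t,g) hold.
Restrictor pairs — does the scope hold? (t1,g3):fails  (t1,g4):fails  (t1,g5):fails  (t2,g2):fails  (t2,g4):fails  (t2,g5):fails  (t3,g1):fails  (t3,g2):fails  (t3,g3):fails  (t3,g4):fails  (t4,g2):fails
Scope holds for no restrictor pair, so the sentence is true.

True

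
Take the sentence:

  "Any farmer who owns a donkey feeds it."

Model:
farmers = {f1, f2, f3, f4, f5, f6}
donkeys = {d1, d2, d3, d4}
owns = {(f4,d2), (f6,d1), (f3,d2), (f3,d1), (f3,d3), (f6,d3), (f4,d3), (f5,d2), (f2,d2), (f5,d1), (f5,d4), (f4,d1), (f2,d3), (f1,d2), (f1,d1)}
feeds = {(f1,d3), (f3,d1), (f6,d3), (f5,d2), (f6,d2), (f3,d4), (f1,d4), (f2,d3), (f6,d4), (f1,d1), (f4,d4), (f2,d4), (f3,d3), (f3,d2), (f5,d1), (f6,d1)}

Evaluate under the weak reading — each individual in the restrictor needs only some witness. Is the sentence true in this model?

False

"it" takes "a donkey" as antecedent — a donkey pronoun bound across the clause boundary.
Weak reading: every farmer f with some owns-donkey has at least one owns-donkey d such that feeds(f,d).
Per farmer: f1:✓  f2:✓  f3:✓  f4:✗  f5:✓  f6:✓
f4 has no witness among its owns-donkeys.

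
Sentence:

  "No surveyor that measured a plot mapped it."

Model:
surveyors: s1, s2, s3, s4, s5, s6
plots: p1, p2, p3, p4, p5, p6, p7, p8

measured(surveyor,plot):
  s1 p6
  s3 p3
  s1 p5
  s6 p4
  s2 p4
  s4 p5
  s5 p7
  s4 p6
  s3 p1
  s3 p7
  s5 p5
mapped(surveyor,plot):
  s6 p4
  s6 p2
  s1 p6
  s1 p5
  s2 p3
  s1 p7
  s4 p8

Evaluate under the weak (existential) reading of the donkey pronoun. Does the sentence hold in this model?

False

"it" takes "a plot" as antecedent — a donkey pronoun bound across the clause boundary.
Truth condition: for no (s,p) with measured(s,p) does mapped(s,p) hold.
Restrictor pairs — does the scope hold? (s1,p5):holds  (s1,p6):holds  (s2,p4):fails  (s3,p1):fails  (s3,p3):fails  (s3,p7):fails  (s4,p5):fails  (s4,p6):fails  (s5,p5):fails  (s5,p7):fails  (s6,p4):holds
Scope holds for 3 pair(s), so the sentence is false.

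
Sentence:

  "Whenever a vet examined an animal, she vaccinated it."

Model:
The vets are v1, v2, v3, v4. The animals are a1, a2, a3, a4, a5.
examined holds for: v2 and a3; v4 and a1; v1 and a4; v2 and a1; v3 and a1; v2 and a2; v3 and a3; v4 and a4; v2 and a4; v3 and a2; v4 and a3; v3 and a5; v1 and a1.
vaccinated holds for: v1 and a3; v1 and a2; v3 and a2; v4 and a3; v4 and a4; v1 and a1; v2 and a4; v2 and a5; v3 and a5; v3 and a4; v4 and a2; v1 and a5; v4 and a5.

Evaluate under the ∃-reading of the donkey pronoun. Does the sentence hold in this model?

True

"it" takes "an animal" as antecedent — a donkey pronoun bound across the clause boundary.
Weak reading: every vet v with some examined-animal has at least one examined-animal a such that vaccinated(v,a).
Per vet: v1:✓  v2:✓  v3:✓  v4:✓
Every vet in the restrictor has a witness.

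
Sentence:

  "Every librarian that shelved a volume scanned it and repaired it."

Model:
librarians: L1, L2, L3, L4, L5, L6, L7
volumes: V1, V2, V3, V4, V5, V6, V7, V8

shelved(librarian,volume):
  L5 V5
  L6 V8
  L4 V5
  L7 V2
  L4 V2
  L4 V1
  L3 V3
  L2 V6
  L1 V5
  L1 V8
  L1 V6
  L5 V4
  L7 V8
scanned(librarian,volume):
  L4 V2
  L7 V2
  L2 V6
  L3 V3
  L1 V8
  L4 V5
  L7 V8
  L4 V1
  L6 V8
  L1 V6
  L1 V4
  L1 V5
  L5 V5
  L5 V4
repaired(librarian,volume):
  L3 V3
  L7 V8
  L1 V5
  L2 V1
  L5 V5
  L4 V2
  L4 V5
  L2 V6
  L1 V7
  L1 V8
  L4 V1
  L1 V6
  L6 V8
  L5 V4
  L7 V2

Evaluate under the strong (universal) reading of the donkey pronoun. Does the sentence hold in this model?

True

"it" takes "a volume" as antecedent — a donkey pronoun bound across the clause boundary.
Strong reading: for every (l,v) with shelved(l,v), scanned(l,v) ∧ repaired(l,v).
Restrictor pairs: (L1,V5) ✓  (L1,V6) ✓  (L1,V8) ✓  (L2,V6) ✓  (L3,V3) ✓  (L4,V1) ✓  (L4,V2) ✓  (L4,V5) ✓  (L5,V4) ✓  (L5,V5) ✓  (L6,V8) ✓  (L7,V2) ✓  (L7,V8) ✓
Every restrictor pair satisfies the scope.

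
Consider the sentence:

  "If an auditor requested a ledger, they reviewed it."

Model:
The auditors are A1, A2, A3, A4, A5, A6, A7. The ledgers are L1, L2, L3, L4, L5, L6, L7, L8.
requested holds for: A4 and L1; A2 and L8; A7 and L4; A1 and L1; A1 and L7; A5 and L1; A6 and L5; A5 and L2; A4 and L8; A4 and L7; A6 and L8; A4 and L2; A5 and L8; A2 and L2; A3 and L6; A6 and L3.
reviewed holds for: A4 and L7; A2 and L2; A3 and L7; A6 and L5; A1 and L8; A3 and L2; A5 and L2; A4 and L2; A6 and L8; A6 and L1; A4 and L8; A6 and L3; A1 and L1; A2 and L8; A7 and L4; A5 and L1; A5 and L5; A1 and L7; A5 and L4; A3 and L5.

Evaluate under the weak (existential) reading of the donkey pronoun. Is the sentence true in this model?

False

"it" takes "a ledger" as antecedent — a donkey pronoun bound across the clause boundary.
Weak reading: every auditor a with some requested-ledger has at least one requested-ledger l such that reviewed(a,l).
Per auditor: A1:✓  A2:✓  A3:✗  A4:✓  A5:✓  A6:✓  A7:✓
A3 has no witness among its requested-ledgers.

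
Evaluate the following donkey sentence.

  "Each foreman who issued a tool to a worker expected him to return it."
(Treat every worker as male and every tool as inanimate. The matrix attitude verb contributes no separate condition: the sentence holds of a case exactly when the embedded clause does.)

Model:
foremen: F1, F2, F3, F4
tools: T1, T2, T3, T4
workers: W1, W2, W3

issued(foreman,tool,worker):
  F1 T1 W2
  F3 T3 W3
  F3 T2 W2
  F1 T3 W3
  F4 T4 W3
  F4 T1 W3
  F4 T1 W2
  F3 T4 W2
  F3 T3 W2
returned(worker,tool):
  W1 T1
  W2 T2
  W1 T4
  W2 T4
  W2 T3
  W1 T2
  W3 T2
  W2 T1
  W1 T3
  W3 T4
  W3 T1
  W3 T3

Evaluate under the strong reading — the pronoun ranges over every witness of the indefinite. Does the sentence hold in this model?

"him" takes "a worker" as antecedent and "it" takes "a tool"; both are donkey pronouns co-varying with the restrictor.
Strong reading: for every (f,t,w) with issued(f,t,w), returned(w,t).
Restrictor triples: (F1,T1,W2)→returned(W2,T1) ✓  (F1,T3,W3)→returned(W3,T3) ✓  (F3,T2,W2)→returned(W2,T2) ✓  (F3,T3,W2)→returned(W2,T3) ✓  (F3,T3,W3)→returned(W3,T3) ✓  (F3,T4,W2)→returned(W2,T4) ✓  (F4,T1,W2)→returned(W2,T1) ✓  (F4,T1,W3)→returned(W3,T1) ✓  (F4,T4,W3)→returned(W3,T4) ✓
Every restrictor triple satisfies the scope.

True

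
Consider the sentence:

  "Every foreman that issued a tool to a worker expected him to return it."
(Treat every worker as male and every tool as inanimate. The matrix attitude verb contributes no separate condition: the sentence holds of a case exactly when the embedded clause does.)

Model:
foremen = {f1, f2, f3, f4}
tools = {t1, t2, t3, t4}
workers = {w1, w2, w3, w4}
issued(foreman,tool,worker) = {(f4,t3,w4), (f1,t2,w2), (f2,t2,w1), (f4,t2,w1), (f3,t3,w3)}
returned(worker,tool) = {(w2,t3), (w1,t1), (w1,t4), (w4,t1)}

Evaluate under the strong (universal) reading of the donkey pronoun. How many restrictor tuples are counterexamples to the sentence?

"him" takes "a worker" as antecedent and "it" takes "a tool"; both are donkey pronouns co-varying with the restrictor.
Strong reading: for every (f,t,w) with issued(f,t,w), returned(w,t).
Restrictor triples: (f1,t2,w2)→returned(w2,t2) ✗  (f2,t2,w1)→returned(w1,t2) ✗  (f3,t3,w3)→returned(w3,t3) ✗  (f4,t2,w1)→returned(w1,t2) ✗  (f4,t3,w4)→returned(w4,t3) ✗
Counterexamples (restrictor triples failing the scope): 5.

5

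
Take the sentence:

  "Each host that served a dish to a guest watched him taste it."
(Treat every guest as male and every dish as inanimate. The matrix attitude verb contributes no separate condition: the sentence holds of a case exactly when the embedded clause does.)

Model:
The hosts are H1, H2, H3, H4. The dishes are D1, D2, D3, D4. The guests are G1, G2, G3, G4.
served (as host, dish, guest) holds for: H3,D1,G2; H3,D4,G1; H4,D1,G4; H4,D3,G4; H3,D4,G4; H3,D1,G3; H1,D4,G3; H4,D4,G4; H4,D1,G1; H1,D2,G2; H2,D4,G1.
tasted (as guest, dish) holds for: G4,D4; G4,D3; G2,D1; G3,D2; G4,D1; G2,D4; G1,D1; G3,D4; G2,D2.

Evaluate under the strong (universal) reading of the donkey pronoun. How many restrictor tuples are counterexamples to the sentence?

"him" takes "a guest" as antecedent and "it" takes "a dish"; both are donkey pronouns co-varying with the restrictor.
Strong reading: for every (h,d,g) with served(h,d,g), tasted(g,d).
Restrictor triples: (H1,D2,G2)→tasted(G2,D2) ✓  (H1,D4,G3)→tasted(G3,D4) ✓  (H2,D4,G1)→tasted(G1,D4) ✗  (H3,D1,G2)→tasted(G2,D1) ✓  (H3,D1,G3)→tasted(G3,D1) ✗  (H3,D4,G1)→tasted(G1,D4) ✗  (H3,D4,G4)→tasted(G4,D4) ✓  (H4,D1,G1)→tasted(G1,D1) ✓  (H4,D1,G4)→tasted(G4,D1) ✓  (H4,D3,G4)→tasted(G4,D3) ✓  (H4,D4,G4)→tasted(G4,D4) ✓
Counterexamples (restrictor triples failing the scope): 3.

3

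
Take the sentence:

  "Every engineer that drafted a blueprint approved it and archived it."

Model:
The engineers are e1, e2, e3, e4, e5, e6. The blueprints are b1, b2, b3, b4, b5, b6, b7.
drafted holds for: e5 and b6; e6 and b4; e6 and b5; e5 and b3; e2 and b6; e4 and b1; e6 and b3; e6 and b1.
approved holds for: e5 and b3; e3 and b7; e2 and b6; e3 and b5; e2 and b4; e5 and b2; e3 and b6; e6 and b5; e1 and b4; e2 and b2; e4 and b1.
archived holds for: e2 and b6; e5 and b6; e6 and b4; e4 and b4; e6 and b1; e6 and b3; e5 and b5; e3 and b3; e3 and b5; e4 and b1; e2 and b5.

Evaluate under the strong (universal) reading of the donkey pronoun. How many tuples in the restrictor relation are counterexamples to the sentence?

6

"it" takes "a blueprint" as antecedent — a donkey pronoun bound across the clause boundary.
Strong reading: for every (e,b) with drafted(e,b), approved(e,b) ∧ archived(e,b).
Restrictor pairs: (e2,b6) ✓  (e4,b1) ✓  (e5,b3) ✗  (e5,b6) ✗  (e6,b1) ✗  (e6,b3) ✗  (e6,b4) ✗  (e6,b5) ✗
Counterexamples (restrictor pairs failing the scope): 6.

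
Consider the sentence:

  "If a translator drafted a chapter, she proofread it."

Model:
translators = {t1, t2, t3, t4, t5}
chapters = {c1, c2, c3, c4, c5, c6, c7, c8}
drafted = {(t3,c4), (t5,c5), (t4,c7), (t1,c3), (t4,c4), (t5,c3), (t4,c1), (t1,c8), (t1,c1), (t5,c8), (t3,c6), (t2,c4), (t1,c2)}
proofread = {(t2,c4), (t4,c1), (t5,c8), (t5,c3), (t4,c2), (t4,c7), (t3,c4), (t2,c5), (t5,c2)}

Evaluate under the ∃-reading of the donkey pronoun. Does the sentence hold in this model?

"it" takes "a chapter" as antecedent — a donkey pronoun bound across the clause boundary.
Weak reading: every translator t with some drafted-chapter has at least one drafted-chapter c such that proofread(t,c).
Per translator: t1:✗  t2:✓  t3:✓  t4:✓  t5:✓
t1 has no witness among its drafted-chapters.

False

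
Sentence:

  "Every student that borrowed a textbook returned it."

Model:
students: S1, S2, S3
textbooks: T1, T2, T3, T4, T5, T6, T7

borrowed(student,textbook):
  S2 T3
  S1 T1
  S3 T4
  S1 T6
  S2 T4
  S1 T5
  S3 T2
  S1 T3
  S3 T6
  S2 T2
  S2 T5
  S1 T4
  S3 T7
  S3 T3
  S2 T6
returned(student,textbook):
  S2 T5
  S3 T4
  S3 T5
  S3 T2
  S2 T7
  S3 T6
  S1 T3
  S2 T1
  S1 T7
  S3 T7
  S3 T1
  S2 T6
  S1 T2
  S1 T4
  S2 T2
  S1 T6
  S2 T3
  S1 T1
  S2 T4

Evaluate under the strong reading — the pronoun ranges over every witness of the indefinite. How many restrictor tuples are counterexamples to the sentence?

"it" takes "a textbook" as antecedent — a donkey pronoun bound across the clause boundary.
Strong reading: for every (s,t) with borrowed(s,t), returned(s,t).
Restrictor pairs: (S1,T1) ✓  (S1,T3) ✓  (S1,T4) ✓  (S1,T5) ✗  (S1,T6) ✓  (S2,T2) ✓  (S2,T3) ✓  (S2,T4) ✓  (S2,T5) ✓  (S2,T6) ✓  (S3,T2) ✓  (S3,T3) ✗  (S3,T4) ✓  (S3,T6) ✓  (S3,T7) ✓
Counterexamples (restrictor pairs failing the scope): 2.

2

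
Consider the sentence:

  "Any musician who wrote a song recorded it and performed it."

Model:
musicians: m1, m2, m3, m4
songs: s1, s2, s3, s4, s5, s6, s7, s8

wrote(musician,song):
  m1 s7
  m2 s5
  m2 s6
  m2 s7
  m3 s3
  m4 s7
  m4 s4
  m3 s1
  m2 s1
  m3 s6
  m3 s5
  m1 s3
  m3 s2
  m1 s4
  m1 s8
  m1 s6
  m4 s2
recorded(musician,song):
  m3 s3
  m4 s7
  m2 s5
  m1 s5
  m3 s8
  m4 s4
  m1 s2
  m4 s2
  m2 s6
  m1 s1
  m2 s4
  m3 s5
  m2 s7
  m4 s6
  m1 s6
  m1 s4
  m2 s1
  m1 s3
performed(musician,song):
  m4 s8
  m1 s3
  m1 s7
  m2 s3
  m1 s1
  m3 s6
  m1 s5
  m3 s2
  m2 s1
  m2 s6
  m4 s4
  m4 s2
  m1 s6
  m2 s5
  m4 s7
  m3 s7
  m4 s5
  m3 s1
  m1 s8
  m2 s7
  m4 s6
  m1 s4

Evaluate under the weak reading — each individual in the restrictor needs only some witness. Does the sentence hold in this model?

False

"it" takes "a song" as antecedent — a donkey pronoun bound across the clause boundary.
Weak reading: every musician m with some wrote-song has at least one wrote-song s such that recorded(m,s) ∧ performed(m,s).
Per musician: m1:✓  m2:✓  m3:✗  m4:✓
m3 has no witness among its wrote-songs.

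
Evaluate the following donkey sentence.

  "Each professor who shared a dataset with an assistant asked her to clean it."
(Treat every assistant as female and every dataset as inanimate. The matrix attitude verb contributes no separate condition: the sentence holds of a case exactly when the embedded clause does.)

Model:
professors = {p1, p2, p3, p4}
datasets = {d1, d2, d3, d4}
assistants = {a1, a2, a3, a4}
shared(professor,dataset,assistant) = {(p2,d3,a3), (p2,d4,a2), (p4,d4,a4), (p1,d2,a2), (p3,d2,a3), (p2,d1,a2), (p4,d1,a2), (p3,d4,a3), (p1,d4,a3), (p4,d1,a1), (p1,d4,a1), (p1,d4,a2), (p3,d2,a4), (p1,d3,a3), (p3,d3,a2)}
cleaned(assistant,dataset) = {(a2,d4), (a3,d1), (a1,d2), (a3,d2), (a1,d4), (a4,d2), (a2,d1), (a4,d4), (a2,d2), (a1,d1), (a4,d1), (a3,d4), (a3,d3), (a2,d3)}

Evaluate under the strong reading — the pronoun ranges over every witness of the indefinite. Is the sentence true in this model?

True

"her" takes "an assistant" as antecedent and "it" takes "a dataset"; both are donkey pronouns co-varying with the restrictor.
Strong reading: for every (p,d,a) with shared(p,d,a), cleaned(a,d).
Restrictor triples: (p1,d2,a2)→cleaned(a2,d2) ✓  (p1,d3,a3)→cleaned(a3,d3) ✓  (p1,d4,a1)→cleaned(a1,d4) ✓  (p1,d4,a2)→cleaned(a2,d4) ✓  (p1,d4,a3)→cleaned(a3,d4) ✓  (p2,d1,a2)→cleaned(a2,d1) ✓  (p2,d3,a3)→cleaned(a3,d3) ✓  (p2,d4,a2)→cleaned(a2,d4) ✓  (p3,d2,a3)→cleaned(a3,d2) ✓  (p3,d2,a4)→cleaned(a4,d2) ✓  (p3,d3,a2)→cleaned(a2,d3) ✓  (p3,d4,a3)→cleaned(a3,d4) ✓  (p4,d1,a1)→cleaned(a1,d1) ✓  (p4,d1,a2)→cleaned(a2,d1) ✓  (p4,d4,a4)→cleaned(a4,d4) ✓
Every restrictor triple satisfies the scope.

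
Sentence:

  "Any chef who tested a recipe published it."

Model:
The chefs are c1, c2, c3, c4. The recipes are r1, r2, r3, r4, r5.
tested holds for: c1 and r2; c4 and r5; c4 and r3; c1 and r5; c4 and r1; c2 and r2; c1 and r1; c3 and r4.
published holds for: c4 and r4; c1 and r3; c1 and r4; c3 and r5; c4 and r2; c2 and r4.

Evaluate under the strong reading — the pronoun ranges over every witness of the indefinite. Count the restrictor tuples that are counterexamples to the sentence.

"it" takes "a recipe" as antecedent — a donkey pronoun bound across the clause boundary.
Strong reading: for every (c,r) with tested(c,r), published(c,r).
Restrictor pairs: (c1,r1) ✗  (c1,r2) ✗  (c1,r5) ✗  (c2,r2) ✗  (c3,r4) ✗  (c4,r1) ✗  (c4,r3) ✗  (c4,r5) ✗
Counterexamples (restrictor pairs failing the scope): 8.

8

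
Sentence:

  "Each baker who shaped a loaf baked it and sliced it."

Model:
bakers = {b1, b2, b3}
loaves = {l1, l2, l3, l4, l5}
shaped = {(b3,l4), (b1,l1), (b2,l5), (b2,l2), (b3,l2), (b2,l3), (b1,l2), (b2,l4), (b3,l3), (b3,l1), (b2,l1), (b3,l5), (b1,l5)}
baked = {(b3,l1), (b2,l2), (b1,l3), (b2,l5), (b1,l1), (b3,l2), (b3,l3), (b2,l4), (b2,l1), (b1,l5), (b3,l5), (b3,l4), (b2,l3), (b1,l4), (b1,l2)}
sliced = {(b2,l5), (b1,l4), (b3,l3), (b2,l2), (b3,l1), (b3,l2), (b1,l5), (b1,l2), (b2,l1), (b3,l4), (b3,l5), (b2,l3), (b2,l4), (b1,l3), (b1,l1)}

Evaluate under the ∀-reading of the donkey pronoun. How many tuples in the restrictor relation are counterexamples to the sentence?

"it" takes "a loaf" as antecedent — a donkey pronoun bound across the clause boundary.
Strong reading: for every (b,l) with shaped(b,l), baked(b,l) ∧ sliced(b,l).
Restrictor pairs: (b1,l1) ✓  (b1,l2) ✓  (b1,l5) ✓  (b2,l1) ✓  (b2,l2) ✓  (b2,l3) ✓  (b2,l4) ✓  (b2,l5) ✓  (b3,l1) ✓  (b3,l2) ✓  (b3,l3) ✓  (b3,l4) ✓  (b3,l5) ✓
Counterexamples (restrictor pairs failing the scope): 0.

0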